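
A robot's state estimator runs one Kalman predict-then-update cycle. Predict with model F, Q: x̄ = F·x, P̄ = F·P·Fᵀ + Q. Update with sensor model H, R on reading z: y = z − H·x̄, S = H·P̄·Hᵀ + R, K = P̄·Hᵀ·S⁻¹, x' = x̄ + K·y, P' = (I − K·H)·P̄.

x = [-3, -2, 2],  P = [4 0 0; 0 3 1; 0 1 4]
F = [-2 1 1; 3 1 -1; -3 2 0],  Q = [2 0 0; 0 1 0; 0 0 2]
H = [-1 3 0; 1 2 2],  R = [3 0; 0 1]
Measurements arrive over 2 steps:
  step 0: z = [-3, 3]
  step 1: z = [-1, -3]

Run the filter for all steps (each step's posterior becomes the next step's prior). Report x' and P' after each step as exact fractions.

step 0: x̄ = F·x = [6, -13, 5]
step 0: P̄ = F·P·Fᵀ + Q = [27 -25 32; -25 42 -32; 32 -32 50]
step 0: y = z − H·x̄ = [42, 13]
step 0: S = H·P̄·Hᵀ + R = [558 -56; -56 168]
step 0: K = P̄·Hᵀ·S⁻¹ = [-265/1618 8583/45304; 224/809 2833/45304; -158/809 3847/11326]
step 0: x' = x̄ + K·y = [71763/45304, -25275/45304, 13737/11326]
step 0: P' = (I − K·H)·P̄ = [114465/45304 30735/45304 -20919/11326; 30735/45304 22789/45304 -9185/11326; -20919/11326 -9185/11326 10784/5663]
step 1: x̄ = F·x = [-113853/45304, 67533/22652, -37977/6472]
step 1: P̄ = F·P·Fᵀ + Q = [795813/45304 -568959/22652 99253/6472; -568959/22652 243062/5663 -76425/3236; 99253/6472 -76425/3236 120447/6472]
step 1: y = z − H·x̄ = [-564355/45304, 239487/45304]
step 1: S = H·P̄·Hᵀ + R = [25259697/45304 1924003/45304; 1924003/45304 1659429/45304]
step 1: K = P̄·Hᵀ·S⁻¹ = [-300697150/1687042477 256652697/1687042477; 458796251/1687042477 89398905/1687042477; -306523673/1687042477 600536288/1687042477]
step 1: x' = x̄ + K·y = [862839427/1687042477, -213049697/1687042477, -2906429533/1687042477]
step 1: P' = (I − K·H)·P̄ = [2207039727/1687042477 434982759/1687042477 -1410176274/1687042477; 434982759/1687042477 603790504/1687042477 -776582431/1687042477; -1410176274/1687042477 -776582431/1687042477 1781938712/1687042477]

step 0: x' = [71763/45304, -25275/45304, 13737/11326], P' = [114465/45304 30735/45304 -20919/11326; 30735/45304 22789/45304 -9185/11326; -20919/11326 -9185/11326 10784/5663]
step 1: x' = [862839427/1687042477, -213049697/1687042477, -2906429533/1687042477], P' = [2207039727/1687042477 434982759/1687042477 -1410176274/1687042477; 434982759/1687042477 603790504/1687042477 -776582431/1687042477; -1410176274/1687042477 -776582431/1687042477 1781938712/1687042477]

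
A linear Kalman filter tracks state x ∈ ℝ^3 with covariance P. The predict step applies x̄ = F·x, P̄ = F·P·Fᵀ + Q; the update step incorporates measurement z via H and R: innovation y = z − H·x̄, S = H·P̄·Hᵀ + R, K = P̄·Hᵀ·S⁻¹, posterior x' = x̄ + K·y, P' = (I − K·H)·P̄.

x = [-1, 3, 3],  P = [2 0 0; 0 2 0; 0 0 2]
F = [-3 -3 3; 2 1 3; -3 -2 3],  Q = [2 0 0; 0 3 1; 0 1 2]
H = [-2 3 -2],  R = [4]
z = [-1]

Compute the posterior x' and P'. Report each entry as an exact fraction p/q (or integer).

x' = [5821/1039, 9259/1039, 8561/1039]
P' = [14920/1039 18096/1039 12640/1039; 18096/1039 24640/1039 18690/1039; 12640/1039 18690/1039 15753/1039]

x̄ = F·x = [3, 10, 6]
P̄ = F·P·Fᵀ + Q = [56 0 48; 0 31 3; 48 3 46]
y = z − H·x̄ = [-13]
S = H·P̄·Hᵀ + R = [1039]
K = P̄·Hᵀ·S⁻¹ = [-208/1039; 87/1039; -179/1039]
x' = x̄ + K·y = [5821/1039, 9259/1039, 8561/1039]
P' = (I − K·H)·P̄ = [14920/1039 18096/1039 12640/1039; 18096/1039 24640/1039 18690/1039; 12640/1039 18690/1039 15753/1039]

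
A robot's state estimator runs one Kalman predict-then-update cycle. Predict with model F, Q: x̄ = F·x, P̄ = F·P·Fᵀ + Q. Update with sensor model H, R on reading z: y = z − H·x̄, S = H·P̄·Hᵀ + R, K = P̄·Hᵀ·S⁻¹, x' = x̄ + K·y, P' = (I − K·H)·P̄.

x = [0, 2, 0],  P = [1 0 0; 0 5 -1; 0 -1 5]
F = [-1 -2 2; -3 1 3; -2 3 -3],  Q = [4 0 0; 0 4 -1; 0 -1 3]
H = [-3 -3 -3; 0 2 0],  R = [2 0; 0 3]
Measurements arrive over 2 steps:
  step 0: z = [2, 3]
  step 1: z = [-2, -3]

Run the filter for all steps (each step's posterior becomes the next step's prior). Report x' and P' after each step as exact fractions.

step 0: x̄ = F·x = [-4, 2, 6]
step 0: P̄ = F·P·Fᵀ + Q = [53 27 -70; 27 57 -31; -70 -31 115]
step 0: y = z − H·x̄ = [14, -1]
step 0: S = H·P̄·Hᵀ + R = [695 -318; -318 231]
step 0: K = P̄·Hᵀ·S⁻¹ = [3414/19807 9330/19807; -159/19807 9556/19807; -9806/19807 -56446/59421]
step 0: x' = x̄ + K·y = [-40762/19807, 27832/19807, 1120/59421]
step 0: P' = (I − K·H)·P̄ = [648371/19807 13995/19807 -664642/19807; 13995/19807 14334/19807 -28223/19807; -664642/19807 -28223/19807 2098207/59421]
step 1: x̄ = F·x = [-42466/59421, 151238/19807, 163900/19807]
step 1: P̄ = F·P·Fᵀ + Q = [19568629/59421 12277504/19807 -2645715/19807; 12277504/19807 23933770/19807 -4698409/19807; -2645715/19807 -4698409/19807 1440902/19807]
step 1: y = z − H·x̄ = [863334/19807, -361897/19807]
step 1: S = H·P̄·Hᵀ + R = [375918389/19807 -189077190/19807; -189077190/19807 95794501/19807]
step 1: K = P̄·Hᵀ·S⁻¹ = [10481132/13163564027 3394904296/13163564027; -283615785/13163564027 6017904430/13163564027; -4050857022/13163564027 -9286757266/13163564027]
step 1: x' = x̄ + K·y = [-212938597322/39490692081, -21804695982/13163564027, 102040447422/13163564027]
step 1: P' = (I − K·H)·P̄ = [455953296185/39490692081 5092356444/13163564027 -157083775927/13163564027; 5092356444/13163564027 9026856645/13163564027 -13930135899/13163564027; -157083775927/13163564027 -13930135899/13163564027 173714483174/13163564027]

step 0: x' = [-40762/19807, 27832/19807, 1120/59421], P' = [648371/19807 13995/19807 -664642/19807; 13995/19807 14334/19807 -28223/19807; -664642/19807 -28223/19807 2098207/59421]
step 1: x' = [-212938597322/39490692081, -21804695982/13163564027, 102040447422/13163564027], P' = [455953296185/39490692081 5092356444/13163564027 -157083775927/13163564027; 5092356444/13163564027 9026856645/13163564027 -13930135899/13163564027; -157083775927/13163564027 -13930135899/13163564027 173714483174/13163564027]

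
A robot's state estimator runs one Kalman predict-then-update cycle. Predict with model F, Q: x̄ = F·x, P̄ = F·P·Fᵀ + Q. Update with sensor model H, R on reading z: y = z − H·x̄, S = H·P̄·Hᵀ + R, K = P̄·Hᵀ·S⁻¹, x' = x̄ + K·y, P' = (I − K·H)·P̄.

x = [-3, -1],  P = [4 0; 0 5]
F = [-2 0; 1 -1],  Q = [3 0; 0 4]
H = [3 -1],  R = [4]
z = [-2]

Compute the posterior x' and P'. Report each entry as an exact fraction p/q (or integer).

x' = [-7/118, 171/118]
P' = [259/236 517/236; 517/236 1699/236]

x̄ = F·x = [6, -2]
P̄ = F·P·Fᵀ + Q = [19 -8; -8 13]
y = z − H·x̄ = [-22]
S = H·P̄·Hᵀ + R = [236]
K = P̄·Hᵀ·S⁻¹ = [65/236; -37/236]
x' = x̄ + K·y = [-7/118, 171/118]
P' = (I − K·H)·P̄ = [259/236 517/236; 517/236 1699/236]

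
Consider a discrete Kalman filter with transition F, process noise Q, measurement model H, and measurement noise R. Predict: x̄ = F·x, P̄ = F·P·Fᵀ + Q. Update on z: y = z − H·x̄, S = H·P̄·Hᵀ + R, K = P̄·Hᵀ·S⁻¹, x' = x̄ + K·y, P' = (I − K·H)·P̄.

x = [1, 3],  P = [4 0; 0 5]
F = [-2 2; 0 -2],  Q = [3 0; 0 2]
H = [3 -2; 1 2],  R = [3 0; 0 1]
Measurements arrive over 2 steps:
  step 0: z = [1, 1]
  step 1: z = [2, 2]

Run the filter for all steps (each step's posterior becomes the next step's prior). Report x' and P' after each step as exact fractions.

step 0: x̄ = F·x = [4, -6]
step 0: P̄ = F·P·Fᵀ + Q = [39 -20; -20 22]
step 0: y = z − H·x̄ = [-23, 9]
step 0: S = H·P̄·Hᵀ + R = [682 -51; -51 48]
step 0: K = P̄·Hᵀ·S⁻¹ = [499/2009 1465/6027; -1256/10045 3688/10045]
step 0: x' = x̄ + K·y = [954/2009, 362/2009]
step 0: P' = (I − K·H)·P̄ = [1489/6027 -4/2009; -4/2009 1854/10045]
step 1: x̄ = F·x = [-1184/2009, -724/2009]
step 1: P̄ = F·P·Fᵀ + Q = [142913/30135 -7496/10045; -7496/10045 27506/10045]
step 1: y = z − H·x̄ = [6122/2009, 950/287]
step 1: S = H·P̄·Hᵀ + R = [131770/2009 83/287; 83/287 8432/615]
step 1: K = P̄·Hᵀ·S⁻¹ = [923797/3871015 1257335/5419421; -461276/3871015 1883388/5419421]
step 1: x' = x̄ + K·y = [24545452/27097105, 11566364/27097105]
step 1: P' = (I − K·H)·P̄ = [6421603/27097105 -67464/27097105; -67464/27097105 4742202/27097105]

step 0: x' = [954/2009, 362/2009], P' = [1489/6027 -4/2009; -4/2009 1854/10045]
step 1: x' = [24545452/27097105, 11566364/27097105], P' = [6421603/27097105 -67464/27097105; -67464/27097105 4742202/27097105]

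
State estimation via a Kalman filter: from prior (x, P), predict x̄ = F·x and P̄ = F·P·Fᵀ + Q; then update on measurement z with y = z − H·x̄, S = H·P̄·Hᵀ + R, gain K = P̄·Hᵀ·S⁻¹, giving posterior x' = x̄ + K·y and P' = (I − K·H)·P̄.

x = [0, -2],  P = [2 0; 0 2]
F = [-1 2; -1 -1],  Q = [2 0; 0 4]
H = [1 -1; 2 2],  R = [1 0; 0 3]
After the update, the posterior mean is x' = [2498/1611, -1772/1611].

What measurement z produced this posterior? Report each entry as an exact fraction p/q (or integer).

z = [3, 1]

x̄ = F·x = [-4, 2]
P̄ = F·P·Fᵀ + Q = [12 -2; -2 8]
S = H·P̄·Hᵀ + R = [25 8; 8 67]
K = P̄·Hᵀ·S⁻¹ = [778/1611 388/1611; -766/1611 380/1611]
x' − x̄ = [8942/1611, -4994/1611] = K·y
y = (KᵀK)⁻¹·Kᵀ·(x' − x̄) = [9, 5]
z = y + H·x̄ = [9, 5] + [-6, -4] = [3, 1]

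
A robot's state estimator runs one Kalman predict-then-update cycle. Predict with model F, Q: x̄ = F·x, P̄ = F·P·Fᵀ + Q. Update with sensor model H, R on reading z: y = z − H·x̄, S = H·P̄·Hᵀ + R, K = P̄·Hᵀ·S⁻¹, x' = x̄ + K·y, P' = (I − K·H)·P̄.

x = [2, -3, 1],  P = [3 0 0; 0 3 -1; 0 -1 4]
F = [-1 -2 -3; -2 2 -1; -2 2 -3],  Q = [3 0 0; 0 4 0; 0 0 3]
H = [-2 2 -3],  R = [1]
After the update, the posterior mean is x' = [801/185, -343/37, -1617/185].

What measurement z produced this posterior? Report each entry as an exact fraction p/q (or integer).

x̄ = F·x = [1, -11, -13]
P̄ = F·P·Fᵀ + Q = [42 10 30; 10 36 44; 30 44 75]
S = H·P̄·Hᵀ + R = [740]
K = P̄·Hᵀ·S⁻¹ = [-77/370; -4/37; -197/740]
x' − x̄ = [616/185, 64/37, 788/185] = K·y
y = (KᵀK)⁻¹·Kᵀ·(x' − x̄) = [-16]
z = y + H·x̄ = [-16] + [15] = [-1]

z = [-1]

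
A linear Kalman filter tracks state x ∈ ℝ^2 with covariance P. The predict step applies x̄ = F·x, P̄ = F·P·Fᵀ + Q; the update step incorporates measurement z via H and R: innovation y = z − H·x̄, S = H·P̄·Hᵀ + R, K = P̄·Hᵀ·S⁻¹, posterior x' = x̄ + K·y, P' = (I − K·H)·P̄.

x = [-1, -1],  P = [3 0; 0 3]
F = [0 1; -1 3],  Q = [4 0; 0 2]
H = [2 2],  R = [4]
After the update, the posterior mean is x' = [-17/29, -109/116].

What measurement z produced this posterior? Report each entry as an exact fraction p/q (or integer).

z = [-3]

x̄ = F·x = [-1, -2]
P̄ = F·P·Fᵀ + Q = [7 9; 9 32]
S = H·P̄·Hᵀ + R = [232]
K = P̄·Hᵀ·S⁻¹ = [4/29; 41/116]
x' − x̄ = [12/29, 123/116] = K·y
y = (KᵀK)⁻¹·Kᵀ·(x' − x̄) = [3]
z = y + H·x̄ = [3] + [-6] = [-3]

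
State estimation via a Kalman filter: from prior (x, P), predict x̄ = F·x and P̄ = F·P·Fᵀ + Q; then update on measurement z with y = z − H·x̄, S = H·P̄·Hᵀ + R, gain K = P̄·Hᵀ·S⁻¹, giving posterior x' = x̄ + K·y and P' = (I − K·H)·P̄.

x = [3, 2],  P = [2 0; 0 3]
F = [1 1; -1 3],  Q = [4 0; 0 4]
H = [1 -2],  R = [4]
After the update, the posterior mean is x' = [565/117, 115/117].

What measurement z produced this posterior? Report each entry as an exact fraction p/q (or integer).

x̄ = F·x = [5, 3]
P̄ = F·P·Fᵀ + Q = [9 7; 7 33]
S = H·P̄·Hᵀ + R = [117]
K = P̄·Hᵀ·S⁻¹ = [-5/117; -59/117]
x' − x̄ = [-20/117, -236/117] = K·y
y = (KᵀK)⁻¹·Kᵀ·(x' − x̄) = [4]
z = y + H·x̄ = [4] + [-1] = [3]

z = [3]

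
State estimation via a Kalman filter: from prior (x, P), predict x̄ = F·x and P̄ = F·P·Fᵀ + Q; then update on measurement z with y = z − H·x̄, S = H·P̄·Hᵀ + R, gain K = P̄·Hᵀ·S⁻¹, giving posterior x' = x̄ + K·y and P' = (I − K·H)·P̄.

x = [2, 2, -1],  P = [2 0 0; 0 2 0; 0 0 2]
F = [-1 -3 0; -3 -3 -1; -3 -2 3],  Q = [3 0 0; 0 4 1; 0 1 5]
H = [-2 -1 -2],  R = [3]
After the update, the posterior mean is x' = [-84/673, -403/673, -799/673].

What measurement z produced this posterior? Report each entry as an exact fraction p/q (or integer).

z = [3]

x̄ = F·x = [-8, -11, -13]
P̄ = F·P·Fᵀ + Q = [23 24 18; 24 42 25; 18 25 49]
S = H·P̄·Hᵀ + R = [673]
K = P̄·Hᵀ·S⁻¹ = [-106/673; -140/673; -159/673]
x' − x̄ = [5300/673, 7000/673, 7950/673] = K·y
y = (KᵀK)⁻¹·Kᵀ·(x' − x̄) = [-50]
z = y + H·x̄ = [-50] + [53] = [3]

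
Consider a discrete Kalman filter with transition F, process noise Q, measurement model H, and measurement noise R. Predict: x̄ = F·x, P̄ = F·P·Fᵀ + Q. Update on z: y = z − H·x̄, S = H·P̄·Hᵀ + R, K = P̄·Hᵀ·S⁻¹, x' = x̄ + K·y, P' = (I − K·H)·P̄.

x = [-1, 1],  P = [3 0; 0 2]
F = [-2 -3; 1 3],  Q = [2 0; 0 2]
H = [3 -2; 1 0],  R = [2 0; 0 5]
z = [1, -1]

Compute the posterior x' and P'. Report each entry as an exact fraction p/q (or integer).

x̄ = F·x = [-1, 2]
P̄ = F·P·Fᵀ + Q = [32 -24; -24 23]
y = z − H·x̄ = [8, 0]
S = H·P̄·Hᵀ + R = [670 144; 144 37]
K = P̄·Hᵀ·S⁻¹ = [360/2027 352/2027; -455/2027 456/2027]
x' = x̄ + K·y = [853/2027, 414/2027]
P' = (I − K·H)·P̄ = [1760/2027 2280/2027; 2280/2027 3875/2027]

x' = [853/2027, 414/2027]
P' = [1760/2027 2280/2027; 2280/2027 3875/2027]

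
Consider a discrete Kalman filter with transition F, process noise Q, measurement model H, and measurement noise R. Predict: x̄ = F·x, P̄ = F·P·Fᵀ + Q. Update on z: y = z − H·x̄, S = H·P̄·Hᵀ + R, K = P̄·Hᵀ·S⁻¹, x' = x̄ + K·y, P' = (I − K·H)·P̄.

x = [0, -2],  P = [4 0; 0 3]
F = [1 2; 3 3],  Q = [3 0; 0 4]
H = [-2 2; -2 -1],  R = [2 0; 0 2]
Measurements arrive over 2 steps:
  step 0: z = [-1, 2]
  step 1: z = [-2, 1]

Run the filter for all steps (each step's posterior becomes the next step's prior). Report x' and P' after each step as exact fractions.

step 0: x̄ = F·x = [-4, -6]
step 0: P̄ = F·P·Fᵀ + Q = [19 30; 30 67]
step 0: y = z − H·x̄ = [3, -12]
step 0: S = H·P̄·Hᵀ + R = [106 -118; -118 265]
step 0: K = P̄·Hᵀ·S⁻¹ = [-1097/7083 -2306/7083; 2312/7083 -2365/7083]
step 0: x' = x̄ + K·y = [-439/787, -798/787]
step 0: P' = (I − K·H)·P̄ = [1903/7083 806/7083; 806/7083 3118/7083]
step 1: x̄ = F·x = [-2035/787, -3711/787]
step 1: P̄ = F·P·Fᵀ + Q = [38848/7083 3519/787; 3519/787 9781/787]
step 1: y = z − H·x̄ = [1778/787, -6994/787]
step 1: S = H·P̄·Hᵀ + R = [268306/7083 -84008/7083; -84008/7083 384271/7083]
step 1: K = P̄·Hᵀ·S⁻¹ = [-1037945/6779957 -2156549/6779957; 2159898/6779957 -2198553/6779957]
step 1: x' = x̄ + K·y = [-711277/6779957, -7552023/6779957]
step 1: P' = (I − K·H)·P̄ = [1783681/6779957 745736/6779957; 745736/6779957 2905634/6779957]

step 0: x' = [-439/787, -798/787], P' = [1903/7083 806/7083; 806/7083 3118/7083]
step 1: x' = [-711277/6779957, -7552023/6779957], P' = [1783681/6779957 745736/6779957; 745736/6779957 2905634/6779957]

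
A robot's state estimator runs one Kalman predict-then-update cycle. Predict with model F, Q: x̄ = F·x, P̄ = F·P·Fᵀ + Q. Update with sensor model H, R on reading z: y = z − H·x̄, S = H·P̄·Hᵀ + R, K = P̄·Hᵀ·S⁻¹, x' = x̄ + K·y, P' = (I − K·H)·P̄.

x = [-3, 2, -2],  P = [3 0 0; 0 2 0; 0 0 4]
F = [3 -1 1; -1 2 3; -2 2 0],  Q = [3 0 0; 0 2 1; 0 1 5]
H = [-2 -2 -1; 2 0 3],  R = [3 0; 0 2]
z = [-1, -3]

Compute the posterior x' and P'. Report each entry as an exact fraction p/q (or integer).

x' = [-150649/18883, 114134/18883, 84389/18883]
P' = [495612/18883 -322465/18883 -333208/18883; -322465/18883 224486/18883 214948/18883; -333208/18883 214948/18883 228054/18883]

x̄ = F·x = [-13, 1, 10]
P̄ = F·P·Fᵀ + Q = [36 -1 -22; -1 49 15; -22 15 25]
y = z − H·x̄ = [-15, -7]
S = H·P̄·Hᵀ + R = [332 -129; -129 107]
K = P̄·Hᵀ·S⁻¹ = [-4362/18883 -4200/18883; -6330/18883 -43/18883; 2822/18883 8873/18883]
x' = x̄ + K·y = [-150649/18883, 114134/18883, 84389/18883]
P' = (I − K·H)·P̄ = [495612/18883 -322465/18883 -333208/18883; -322465/18883 224486/18883 214948/18883; -333208/18883 214948/18883 228054/18883]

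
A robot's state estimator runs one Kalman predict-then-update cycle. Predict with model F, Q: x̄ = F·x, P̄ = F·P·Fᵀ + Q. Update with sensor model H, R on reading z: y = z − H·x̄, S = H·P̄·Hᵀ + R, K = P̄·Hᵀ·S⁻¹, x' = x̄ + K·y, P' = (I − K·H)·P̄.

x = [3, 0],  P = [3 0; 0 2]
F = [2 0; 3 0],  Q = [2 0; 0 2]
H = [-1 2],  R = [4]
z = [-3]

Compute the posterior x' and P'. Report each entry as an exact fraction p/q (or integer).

x̄ = F·x = [6, 9]
P̄ = F·P·Fᵀ + Q = [14 18; 18 29]
y = z − H·x̄ = [-15]
S = H·P̄·Hᵀ + R = [62]
K = P̄·Hᵀ·S⁻¹ = [11/31; 20/31]
x' = x̄ + K·y = [21/31, -21/31]
P' = (I − K·H)·P̄ = [192/31 118/31; 118/31 99/31]

x' = [21/31, -21/31]
P' = [192/31 118/31; 118/31 99/31]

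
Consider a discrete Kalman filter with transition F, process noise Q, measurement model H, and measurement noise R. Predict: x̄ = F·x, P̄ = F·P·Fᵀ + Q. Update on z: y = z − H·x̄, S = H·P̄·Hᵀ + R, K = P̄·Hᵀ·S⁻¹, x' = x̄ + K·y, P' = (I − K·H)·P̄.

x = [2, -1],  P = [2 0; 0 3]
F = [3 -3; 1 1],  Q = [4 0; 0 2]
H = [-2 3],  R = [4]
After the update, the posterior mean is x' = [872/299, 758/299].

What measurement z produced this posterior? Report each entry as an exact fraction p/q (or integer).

x̄ = F·x = [9, 1]
P̄ = F·P·Fᵀ + Q = [49 -3; -3 7]
S = H·P̄·Hᵀ + R = [299]
K = P̄·Hᵀ·S⁻¹ = [-107/299; 27/299]
x' − x̄ = [-1819/299, 459/299] = K·y
y = (KᵀK)⁻¹·Kᵀ·(x' − x̄) = [17]
z = y + H·x̄ = [17] + [-15] = [2]

z = [2]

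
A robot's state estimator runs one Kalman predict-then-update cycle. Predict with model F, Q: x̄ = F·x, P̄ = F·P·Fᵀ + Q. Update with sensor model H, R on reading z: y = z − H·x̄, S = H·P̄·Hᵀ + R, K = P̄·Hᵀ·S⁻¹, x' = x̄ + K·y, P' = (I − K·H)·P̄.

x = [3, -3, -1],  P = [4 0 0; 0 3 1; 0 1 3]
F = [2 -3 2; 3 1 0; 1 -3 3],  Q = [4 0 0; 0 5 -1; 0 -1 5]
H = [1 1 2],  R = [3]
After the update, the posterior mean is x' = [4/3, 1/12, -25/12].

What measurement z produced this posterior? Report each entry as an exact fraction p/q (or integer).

x̄ = F·x = [13, 6, 9]
P̄ = F·P·Fᵀ + Q = [47 17 38; 17 44 5; 38 5 45]
S = H·P̄·Hᵀ + R = [480]
K = P̄·Hᵀ·S⁻¹ = [7/24; 71/480; 133/480]
x' − x̄ = [-35/3, -71/12, -133/12] = K·y
y = (KᵀK)⁻¹·Kᵀ·(x' − x̄) = [-40]
z = y + H·x̄ = [-40] + [37] = [-3]

z = [-3]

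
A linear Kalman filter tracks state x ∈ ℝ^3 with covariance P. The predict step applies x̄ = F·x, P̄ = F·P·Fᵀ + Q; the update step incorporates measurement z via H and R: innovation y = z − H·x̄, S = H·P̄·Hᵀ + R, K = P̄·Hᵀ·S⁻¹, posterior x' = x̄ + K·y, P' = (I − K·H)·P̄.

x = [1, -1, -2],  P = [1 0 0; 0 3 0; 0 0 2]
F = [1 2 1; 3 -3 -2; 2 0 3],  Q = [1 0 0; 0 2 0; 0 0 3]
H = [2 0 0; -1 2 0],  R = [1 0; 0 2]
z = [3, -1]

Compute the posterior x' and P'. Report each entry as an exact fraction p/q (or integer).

x̄ = F·x = [-3, 10, -4]
P̄ = F·P·Fᵀ + Q = [16 -19 8; -19 46 -6; 8 -6 25]
y = z − H·x̄ = [9, -24]
S = H·P̄·Hᵀ + R = [65 -108; -108 278]
K = P̄·Hᵀ·S⁻¹ = [1532/3203 -27/3203; 712/3203 3111/6406; 1144/3203 214/3203]
x' = x̄ + K·y = [4827/3203, 1106/3203, -7652/3203]
P' = (I − K·H)·P̄ = [766/3203 356/3203 572/3203; 356/3203 3467/6406 500/3203; 572/3203 500/3203 66051/3203]

x' = [4827/3203, 1106/3203, -7652/3203]
P' = [766/3203 356/3203 572/3203; 356/3203 3467/6406 500/3203; 572/3203 500/3203 66051/3203]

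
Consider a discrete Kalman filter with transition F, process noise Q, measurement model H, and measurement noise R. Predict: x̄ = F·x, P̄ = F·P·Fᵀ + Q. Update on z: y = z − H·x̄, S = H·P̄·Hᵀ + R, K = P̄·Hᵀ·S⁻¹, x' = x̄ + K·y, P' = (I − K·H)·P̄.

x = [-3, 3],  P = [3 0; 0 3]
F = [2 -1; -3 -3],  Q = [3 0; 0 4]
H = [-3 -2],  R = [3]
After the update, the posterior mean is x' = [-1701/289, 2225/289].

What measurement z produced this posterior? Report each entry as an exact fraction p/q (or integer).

x̄ = F·x = [-9, 0]
P̄ = F·P·Fᵀ + Q = [18 -9; -9 58]
S = H·P̄·Hᵀ + R = [289]
K = P̄·Hᵀ·S⁻¹ = [-36/289; -89/289]
x' − x̄ = [900/289, 2225/289] = K·y
y = (KᵀK)⁻¹·Kᵀ·(x' − x̄) = [-25]
z = y + H·x̄ = [-25] + [27] = [2]

z = [2]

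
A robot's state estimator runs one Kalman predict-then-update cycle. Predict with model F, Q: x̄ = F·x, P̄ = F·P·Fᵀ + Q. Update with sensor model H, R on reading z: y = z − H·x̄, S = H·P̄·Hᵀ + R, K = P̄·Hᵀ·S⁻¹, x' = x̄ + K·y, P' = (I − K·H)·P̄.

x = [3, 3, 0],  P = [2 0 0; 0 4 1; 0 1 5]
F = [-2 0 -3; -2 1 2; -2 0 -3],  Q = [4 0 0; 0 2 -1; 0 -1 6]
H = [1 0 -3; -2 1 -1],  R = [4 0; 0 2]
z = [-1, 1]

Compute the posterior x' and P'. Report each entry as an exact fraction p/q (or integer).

x̄ = F·x = [-6, -3, -6]
P̄ = F·P·Fᵀ + Q = [57 -25 53; -25 38 -26; 53 -26 59]
y = z − H·x̄ = [-13, -14]
S = H·P̄·Hᵀ + R = [274 381; 381 691]
K = P̄·Hᵀ·S⁻¹ = [2670/44173 -13746/44173; -6811/44173 11043/44173; -12913/44173 -5090/44173]
x' = x̄ + K·y = [-107304/44173, -198578/44173, -25909/44173]
P' = (I − K·H)·P̄ = [150969/44173 321209/44173 46763/44173; 321209/44173 780655/44173 116151/44173; 46763/44173 116151/44173 32805/44173]

x' = [-107304/44173, -198578/44173, -25909/44173]
P' = [150969/44173 321209/44173 46763/44173; 321209/44173 780655/44173 116151/44173; 46763/44173 116151/44173 32805/44173]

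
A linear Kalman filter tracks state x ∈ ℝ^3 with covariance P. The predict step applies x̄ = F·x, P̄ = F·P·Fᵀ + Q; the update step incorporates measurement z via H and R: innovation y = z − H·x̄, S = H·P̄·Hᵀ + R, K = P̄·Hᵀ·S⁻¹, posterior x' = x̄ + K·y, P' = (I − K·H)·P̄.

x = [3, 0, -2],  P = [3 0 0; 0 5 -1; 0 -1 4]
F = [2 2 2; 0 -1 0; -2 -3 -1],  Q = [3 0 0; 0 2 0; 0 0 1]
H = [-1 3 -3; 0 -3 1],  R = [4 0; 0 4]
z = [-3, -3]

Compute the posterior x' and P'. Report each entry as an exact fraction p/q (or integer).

x' = [-538/197, 1285/591, 2326/591]
P' = [4120/197 -716/197 -2184/197; -716/197 6436/4137 1792/591; -2184/197 1792/591 4480/591]

x̄ = F·x = [2, 0, -4]
P̄ = F·P·Fᵀ + Q = [43 -8 -42; -8 7 14; -42 14 56]
y = z − H·x̄ = [-13, 1]
S = H·P̄·Hᵀ + R = [158 -45; -45 39]
K = P̄·Hᵀ·S⁻¹ = [71/197 -9/197; -274/1379 -1691/4137; -126/197 -224/591]
x' = x̄ + K·y = [-538/197, 1285/591, 2326/591]
P' = (I − K·H)·P̄ = [4120/197 -716/197 -2184/197; -716/197 6436/4137 1792/591; -2184/197 1792/591 4480/591]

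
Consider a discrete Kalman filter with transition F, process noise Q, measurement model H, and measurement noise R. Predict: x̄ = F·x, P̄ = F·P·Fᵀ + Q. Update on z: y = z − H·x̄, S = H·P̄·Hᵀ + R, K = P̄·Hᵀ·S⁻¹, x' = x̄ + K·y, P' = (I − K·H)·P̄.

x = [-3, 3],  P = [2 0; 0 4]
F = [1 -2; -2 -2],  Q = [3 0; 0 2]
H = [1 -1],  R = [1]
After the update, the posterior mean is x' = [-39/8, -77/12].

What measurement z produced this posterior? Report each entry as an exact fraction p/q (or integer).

x̄ = F·x = [-9, 0]
P̄ = F·P·Fᵀ + Q = [21 12; 12 26]
S = H·P̄·Hᵀ + R = [24]
K = P̄·Hᵀ·S⁻¹ = [3/8; -7/12]
x' − x̄ = [33/8, -77/12] = K·y
y = (KᵀK)⁻¹·Kᵀ·(x' − x̄) = [11]
z = y + H·x̄ = [11] + [-9] = [2]

z = [2]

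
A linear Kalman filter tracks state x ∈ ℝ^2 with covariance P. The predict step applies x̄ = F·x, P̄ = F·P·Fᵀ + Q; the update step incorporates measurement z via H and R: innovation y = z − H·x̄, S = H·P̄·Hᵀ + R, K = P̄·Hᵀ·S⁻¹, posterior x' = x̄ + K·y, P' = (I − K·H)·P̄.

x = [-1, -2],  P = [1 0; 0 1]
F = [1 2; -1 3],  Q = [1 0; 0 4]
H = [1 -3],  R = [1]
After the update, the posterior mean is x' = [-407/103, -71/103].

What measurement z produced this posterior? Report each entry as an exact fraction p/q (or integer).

x̄ = F·x = [-5, -5]
P̄ = F·P·Fᵀ + Q = [6 5; 5 14]
S = H·P̄·Hᵀ + R = [103]
K = P̄·Hᵀ·S⁻¹ = [-9/103; -37/103]
x' − x̄ = [108/103, 444/103] = K·y
y = (KᵀK)⁻¹·Kᵀ·(x' − x̄) = [-12]
z = y + H·x̄ = [-12] + [10] = [-2]

z = [-2]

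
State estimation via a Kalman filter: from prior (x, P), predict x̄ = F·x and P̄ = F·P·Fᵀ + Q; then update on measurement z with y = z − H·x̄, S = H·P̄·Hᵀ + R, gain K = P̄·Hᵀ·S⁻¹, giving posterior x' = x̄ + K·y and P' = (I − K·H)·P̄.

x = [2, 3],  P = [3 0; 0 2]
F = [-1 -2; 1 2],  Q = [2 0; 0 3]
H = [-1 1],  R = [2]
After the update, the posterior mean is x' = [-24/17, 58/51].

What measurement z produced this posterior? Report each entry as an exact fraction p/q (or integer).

x̄ = F·x = [-8, 8]
P̄ = F·P·Fᵀ + Q = [13 -11; -11 14]
S = H·P̄·Hᵀ + R = [51]
K = P̄·Hᵀ·S⁻¹ = [-8/17; 25/51]
x' − x̄ = [112/17, -350/51] = K·y
y = (KᵀK)⁻¹·Kᵀ·(x' − x̄) = [-14]
z = y + H·x̄ = [-14] + [16] = [2]

z = [2]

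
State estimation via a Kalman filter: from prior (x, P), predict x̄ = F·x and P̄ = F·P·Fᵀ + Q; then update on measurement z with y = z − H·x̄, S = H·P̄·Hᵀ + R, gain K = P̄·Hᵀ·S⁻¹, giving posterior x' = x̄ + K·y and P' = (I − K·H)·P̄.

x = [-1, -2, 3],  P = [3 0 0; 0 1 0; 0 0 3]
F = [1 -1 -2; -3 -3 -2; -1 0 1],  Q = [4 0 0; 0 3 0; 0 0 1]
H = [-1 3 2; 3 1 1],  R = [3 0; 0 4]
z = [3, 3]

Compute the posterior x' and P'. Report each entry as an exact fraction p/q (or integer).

x' = [42842/109955, 54312/109955, 113503/109955]
P' = [48146/109955 32871/109955 -42821/109955; 32871/109955 147171/109955 -165036/109955; -42821/109955 -165036/109955 240371/109955]

x̄ = F·x = [-5, 3, 4]
P̄ = F·P·Fᵀ + Q = [20 6 -9; 6 51 3; -9 3 7]
y = z − H·x̄ = [-19, 11]
S = H·P̄·Hᵀ + R = [546 125; 125 230]
K = P̄·Hᵀ·S⁻¹ = [-2345/21991 33622/109955; 5238/21991 20187/109955; 1897/21991 -13282/109955]
x' = x̄ + K·y = [42842/109955, 54312/109955, 113503/109955]
P' = (I − K·H)·P̄ = [48146/109955 32871/109955 -42821/109955; 32871/109955 147171/109955 -165036/109955; -42821/109955 -165036/109955 240371/109955]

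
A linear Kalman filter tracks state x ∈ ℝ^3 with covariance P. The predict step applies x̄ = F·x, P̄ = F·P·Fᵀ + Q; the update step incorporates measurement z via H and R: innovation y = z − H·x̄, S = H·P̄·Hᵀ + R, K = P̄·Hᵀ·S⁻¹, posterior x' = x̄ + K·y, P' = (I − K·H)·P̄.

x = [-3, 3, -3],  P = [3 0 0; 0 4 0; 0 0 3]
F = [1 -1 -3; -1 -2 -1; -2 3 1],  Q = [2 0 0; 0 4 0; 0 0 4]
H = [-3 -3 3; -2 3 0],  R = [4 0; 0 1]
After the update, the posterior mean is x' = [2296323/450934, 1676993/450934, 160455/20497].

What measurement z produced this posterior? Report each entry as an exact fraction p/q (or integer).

z = [-3, 1]

x̄ = F·x = [3, 0, 12]
P̄ = F·P·Fᵀ + Q = [36 14 -27; 14 26 -21; -27 -21 55]
S = H·P̄·Hᵀ + R = [2173 -87; -87 211]
K = P̄·Hᵀ·S⁻¹ = [-51351/450934 -85287/450934; -34263/450934 92729/450934; 2928/20497 333/20497]
x' − x̄ = [943521/450934, 1676993/450934, -85509/20497] = K·y
y = (KᵀK)⁻¹·Kᵀ·(x' − x̄) = [-30, 7]
z = y + H·x̄ = [-30, 7] + [27, -6] = [-3, 1]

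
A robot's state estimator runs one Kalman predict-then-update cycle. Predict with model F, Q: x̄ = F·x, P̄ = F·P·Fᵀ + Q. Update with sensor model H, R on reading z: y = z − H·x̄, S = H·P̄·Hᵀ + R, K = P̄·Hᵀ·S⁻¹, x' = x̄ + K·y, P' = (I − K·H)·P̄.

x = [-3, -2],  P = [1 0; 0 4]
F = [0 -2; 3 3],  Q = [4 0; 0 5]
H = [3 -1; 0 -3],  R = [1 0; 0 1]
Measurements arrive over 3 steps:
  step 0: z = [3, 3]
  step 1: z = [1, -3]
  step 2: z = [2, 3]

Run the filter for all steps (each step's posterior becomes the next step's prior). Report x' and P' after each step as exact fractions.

step 0: x̄ = F·x = [4, -15]
step 0: P̄ = F·P·Fᵀ + Q = [20 -24; -24 50]
step 0: y = z − H·x̄ = [-24, -42]
step 0: S = H·P̄·Hᵀ + R = [375 366; 366 451]
step 0: K = P̄·Hᵀ·S⁻¹ = [3844/11723 -1248/11723; -122/35169 -3866/11723]
step 0: x' = x̄ + K·y = [7052/11723, -12497/11723]
step 0: P' = (I − K·H)·P̄ = [1420/11723 416/11723; 416/11723 3866/35169]
step 1: x̄ = F·x = [24994/11723, -16335/11723]
step 1: P̄ = F·P·Fᵀ + Q = [156140/35169 -10228/11723; -10228/11723 90481/11723]
step 1: y = z − H·x̄ = [-79594/11723, -84174/11723]
step 1: S = H·P̄·Hᵀ + R = [631992/11723 363495/11723; 363495/11723 826052/11723]
step 1: K = P̄·Hᵀ·S⁻¹ = [3590524/11087311 -1168128/11087311; -121165/33261933 -3625549/11087311]
step 1: x' = x̄ + K·y = [7648050/11087311, 32571971/33261933]
step 1: P' = (I − K·H)·P̄ = [3979900/33261933 389376/11087311; 389376/11087311 3625549/33261933]
step 2: x̄ = F·x = [-65143942/33261933, 55516121/11087311]
step 2: P̄ = F·P·Fᵀ + Q = [147549928/33261933 -9587354/11087311; -9587354/11087311 85261670/11087311]
step 2: y = z − H·x̄ = [142834685/11087311, 199810296/11087311]
step 2: S = H·P̄·Hᵀ + R = [596522889/11087311 342071196/11087311; 342071196/11087311 778442341/11087311]
step 2: K = P̄·Hᵀ·S⁻¹ = [375750330/1160305289 -122244882/1160305289; -114023732/31328242803 -3414635546/10442747601]
step 2: x' = x̄ + K·y = [1095515536/3480915867, -29213760055/31328242803]
step 2: P' = (I − K·H)·P̄ = [416498624/3480915867 40748294/1160305289; 40748294/1160305289 3414635546/31328242803]

step 0: x' = [7052/11723, -12497/11723], P' = [1420/11723 416/11723; 416/11723 3866/35169]
step 1: x' = [7648050/11087311, 32571971/33261933], P' = [3979900/33261933 389376/11087311; 389376/11087311 3625549/33261933]
step 2: x' = [1095515536/3480915867, -29213760055/31328242803], P' = [416498624/3480915867 40748294/1160305289; 40748294/1160305289 3414635546/31328242803]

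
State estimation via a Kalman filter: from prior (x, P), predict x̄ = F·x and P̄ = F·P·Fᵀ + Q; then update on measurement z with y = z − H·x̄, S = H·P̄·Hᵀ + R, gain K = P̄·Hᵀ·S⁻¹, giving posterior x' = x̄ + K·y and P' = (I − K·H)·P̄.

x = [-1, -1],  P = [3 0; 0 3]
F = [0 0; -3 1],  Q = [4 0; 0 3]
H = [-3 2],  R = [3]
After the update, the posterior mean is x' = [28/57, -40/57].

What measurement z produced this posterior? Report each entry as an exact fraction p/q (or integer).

x̄ = F·x = [0, 2]
P̄ = F·P·Fᵀ + Q = [4 0; 0 33]
S = H·P̄·Hᵀ + R = [171]
K = P̄·Hᵀ·S⁻¹ = [-4/57; 22/57]
x' − x̄ = [28/57, -154/57] = K·y
y = (KᵀK)⁻¹·Kᵀ·(x' − x̄) = [-7]
z = y + H·x̄ = [-7] + [4] = [-3]

z = [-3]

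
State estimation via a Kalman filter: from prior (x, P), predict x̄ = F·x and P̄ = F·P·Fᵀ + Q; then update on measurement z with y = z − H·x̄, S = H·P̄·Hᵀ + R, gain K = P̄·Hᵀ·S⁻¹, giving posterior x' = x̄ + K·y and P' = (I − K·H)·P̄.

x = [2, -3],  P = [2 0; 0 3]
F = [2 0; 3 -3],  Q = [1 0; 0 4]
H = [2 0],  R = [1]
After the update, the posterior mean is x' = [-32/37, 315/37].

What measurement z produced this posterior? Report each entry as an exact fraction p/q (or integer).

x̄ = F·x = [4, 15]
P̄ = F·P·Fᵀ + Q = [9 12; 12 49]
S = H·P̄·Hᵀ + R = [37]
K = P̄·Hᵀ·S⁻¹ = [18/37; 24/37]
x' − x̄ = [-180/37, -240/37] = K·y
y = (KᵀK)⁻¹·Kᵀ·(x' − x̄) = [-10]
z = y + H·x̄ = [-10] + [8] = [-2]

z = [-2]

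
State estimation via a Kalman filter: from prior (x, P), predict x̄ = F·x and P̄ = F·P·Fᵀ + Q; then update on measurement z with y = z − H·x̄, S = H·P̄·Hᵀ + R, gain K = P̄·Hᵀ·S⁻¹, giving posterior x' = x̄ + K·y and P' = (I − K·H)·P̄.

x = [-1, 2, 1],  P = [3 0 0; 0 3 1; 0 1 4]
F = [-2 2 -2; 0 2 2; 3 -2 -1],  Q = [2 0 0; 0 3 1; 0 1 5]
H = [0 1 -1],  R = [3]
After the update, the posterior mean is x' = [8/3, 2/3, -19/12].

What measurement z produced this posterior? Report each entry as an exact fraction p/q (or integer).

z = [2]

x̄ = F·x = [4, 6, -8]
P̄ = F·P·Fᵀ + Q = [34 -4 -20; -4 39 -25; -20 -25 52]
S = H·P̄·Hᵀ + R = [144]
K = P̄·Hᵀ·S⁻¹ = [1/9; 4/9; -77/144]
x' − x̄ = [-4/3, -16/3, 77/12] = K·y
y = (KᵀK)⁻¹·Kᵀ·(x' − x̄) = [-12]
z = y + H·x̄ = [-12] + [14] = [2]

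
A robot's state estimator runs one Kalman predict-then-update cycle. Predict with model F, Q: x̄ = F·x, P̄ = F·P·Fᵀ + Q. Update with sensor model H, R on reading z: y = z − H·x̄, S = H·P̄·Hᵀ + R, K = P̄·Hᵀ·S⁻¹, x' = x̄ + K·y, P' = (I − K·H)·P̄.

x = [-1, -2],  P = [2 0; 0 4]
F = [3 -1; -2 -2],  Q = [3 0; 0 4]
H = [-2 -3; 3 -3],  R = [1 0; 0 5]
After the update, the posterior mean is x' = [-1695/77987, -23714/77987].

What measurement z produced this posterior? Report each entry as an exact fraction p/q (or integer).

x̄ = F·x = [-1, 6]
P̄ = F·P·Fᵀ + Q = [25 -4; -4 28]
S = H·P̄·Hᵀ + R = [305 114; 114 554]
K = P̄·Hᵀ·S⁻¹ = [-15485/77987 30867/155974; -15580/77987 -10308/77987]
x' − x̄ = [76292/77987, -491636/77987] = K·y
y = (KᵀK)⁻¹·Kᵀ·(x' − x̄) = [17, 22]
z = y + H·x̄ = [17, 22] + [-16, -21] = [1, 1]

z = [1, 1]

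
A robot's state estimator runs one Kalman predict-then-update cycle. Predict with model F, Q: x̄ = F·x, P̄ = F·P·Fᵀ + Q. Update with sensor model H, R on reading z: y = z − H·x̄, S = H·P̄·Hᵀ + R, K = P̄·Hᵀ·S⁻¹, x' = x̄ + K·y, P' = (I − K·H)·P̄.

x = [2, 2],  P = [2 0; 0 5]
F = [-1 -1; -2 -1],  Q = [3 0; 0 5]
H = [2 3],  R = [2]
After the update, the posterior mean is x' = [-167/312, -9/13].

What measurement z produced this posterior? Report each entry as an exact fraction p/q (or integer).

x̄ = F·x = [-4, -6]
P̄ = F·P·Fᵀ + Q = [10 9; 9 18]
S = H·P̄·Hᵀ + R = [312]
K = P̄·Hᵀ·S⁻¹ = [47/312; 3/13]
x' − x̄ = [1081/312, 69/13] = K·y
y = (KᵀK)⁻¹·Kᵀ·(x' − x̄) = [23]
z = y + H·x̄ = [23] + [-26] = [-3]

z = [-3]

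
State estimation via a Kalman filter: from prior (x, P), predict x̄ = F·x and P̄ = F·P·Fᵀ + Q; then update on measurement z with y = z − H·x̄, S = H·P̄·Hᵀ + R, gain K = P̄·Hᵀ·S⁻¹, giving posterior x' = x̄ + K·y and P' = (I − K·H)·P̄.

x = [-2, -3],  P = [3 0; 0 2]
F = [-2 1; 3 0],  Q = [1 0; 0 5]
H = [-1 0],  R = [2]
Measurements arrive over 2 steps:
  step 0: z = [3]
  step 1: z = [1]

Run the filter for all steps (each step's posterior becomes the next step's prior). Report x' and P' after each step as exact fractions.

step 0: x̄ = F·x = [1, -6]
step 0: P̄ = F·P·Fᵀ + Q = [15 -18; -18 32]
step 0: y = z − H·x̄ = [4]
step 0: S = H·P̄·Hᵀ + R = [17]
step 0: K = P̄·Hᵀ·S⁻¹ = [-15/17; 18/17]
step 0: x' = x̄ + K·y = [-43/17, -30/17]
step 0: P' = (I − K·H)·P̄ = [30/17 -36/17; -36/17 220/17]
step 1: x̄ = F·x = [56/17, -129/17]
step 1: P̄ = F·P·Fᵀ + Q = [501/17 -288/17; -288/17 355/17]
step 1: y = z − H·x̄ = [73/17]
step 1: S = H·P̄·Hᵀ + R = [535/17]
step 1: K = P̄·Hᵀ·S⁻¹ = [-501/535; 288/535]
step 1: x' = x̄ + K·y = [-389/535, -2823/535]
step 1: P' = (I − K·H)·P̄ = [1002/535 -576/535; -576/535 6293/535]

step 0: x' = [-43/17, -30/17], P' = [30/17 -36/17; -36/17 220/17]
step 1: x' = [-389/535, -2823/535], P' = [1002/535 -576/535; -576/535 6293/535]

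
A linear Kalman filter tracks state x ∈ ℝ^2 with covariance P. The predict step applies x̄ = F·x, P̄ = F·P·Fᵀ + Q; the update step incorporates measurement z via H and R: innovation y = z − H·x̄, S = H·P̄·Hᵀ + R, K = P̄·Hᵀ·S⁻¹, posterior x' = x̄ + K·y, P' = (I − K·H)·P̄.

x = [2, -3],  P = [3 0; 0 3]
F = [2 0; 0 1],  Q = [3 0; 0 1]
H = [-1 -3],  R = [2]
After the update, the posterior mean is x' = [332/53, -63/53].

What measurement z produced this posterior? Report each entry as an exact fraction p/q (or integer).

x̄ = F·x = [4, -3]
P̄ = F·P·Fᵀ + Q = [15 0; 0 4]
S = H·P̄·Hᵀ + R = [53]
K = P̄·Hᵀ·S⁻¹ = [-15/53; -12/53]
x' − x̄ = [120/53, 96/53] = K·y
y = (KᵀK)⁻¹·Kᵀ·(x' − x̄) = [-8]
z = y + H·x̄ = [-8] + [5] = [-3]

z = [-3]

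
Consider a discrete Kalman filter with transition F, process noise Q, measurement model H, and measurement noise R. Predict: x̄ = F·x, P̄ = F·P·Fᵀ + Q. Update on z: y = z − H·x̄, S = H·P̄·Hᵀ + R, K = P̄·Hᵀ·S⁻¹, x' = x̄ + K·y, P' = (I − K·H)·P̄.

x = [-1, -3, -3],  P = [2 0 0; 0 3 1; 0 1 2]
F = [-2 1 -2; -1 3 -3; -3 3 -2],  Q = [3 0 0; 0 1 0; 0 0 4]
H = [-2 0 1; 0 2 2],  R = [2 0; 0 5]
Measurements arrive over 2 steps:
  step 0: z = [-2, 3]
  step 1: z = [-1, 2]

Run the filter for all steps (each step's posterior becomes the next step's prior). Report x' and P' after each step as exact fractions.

step 0: x' = [31391/19071, 12635/19071, 5308/6357], P' = [24553/19071 -25910/19071 10820/6357; -25910/19071 64990/19071 -18160/6357; 10820/6357 -18160/6357 7510/2119]
step 1: x' = [-186473085/939348721, 1918783987/939348721, -972406441/939348721], P' = [793025825/939348721 -499073938/939348721 805794578/939348721; -499073938/939348721 1731179261/939348721 -1162324666/939348721; 805794578/939348721 -1162324666/939348721 1764135466/939348721]

step 0: x̄ = F·x = [5, 1, 0]
step 0: P̄ = F·P·Fᵀ + Q = [18 16 21; 16 30 30; 21 30 45]
step 0: y = z − H·x̄ = [8, 1]
step 0: S = H·P̄·Hᵀ + R = [35 2; 2 545]
step 0: K = P̄·Hᵀ·S⁻¹ = [-8323/19071 2620/19071; -1330/19071 4204/19071; 445/6357 1748/6357]
step 0: x' = x̄ + K·y = [31391/19071, 12635/19071, 5308/6357]
step 0: P' = (I − K·H)·P̄ = [24553/19071 -25910/19071 10820/6357; -25910/19071 64990/19071 -18160/6357; 10820/6357 -18160/6357 7510/2119]
step 1: x̄ = F·x = [-81995/19071, -41258/19071, -29372/6357]
step 1: P̄ = F·P·Fᵀ + Q = [1072015/19071 1580986/19071 535426/6357; 1580986/19071 2567704/19071 849763/6357; 535426/6357 849763/6357 295799/2119]
step 1: y = z − H·x̄ = [-94945/19071, 296890/19071]
step 1: S = H·P̄·Hᵀ + R = [563281/19071 -2326096/19071; -2326096/19071 41409247/19071]
step 1: K = P̄·Hᵀ·S⁻¹ = [-390128536/939348721 122688256/939348721; -82088395/939348721 227541838/939348721; 76273155/939348721 240724320/939348721]
step 1: x' = x̄ + K·y = [-186473085/939348721, 1918783987/939348721, -972406441/939348721]
step 1: P' = (I − K·H)·P̄ = [793025825/939348721 -499073938/939348721 805794578/939348721; -499073938/939348721 1731179261/939348721 -1162324666/939348721; 805794578/939348721 -1162324666/939348721 1764135466/939348721]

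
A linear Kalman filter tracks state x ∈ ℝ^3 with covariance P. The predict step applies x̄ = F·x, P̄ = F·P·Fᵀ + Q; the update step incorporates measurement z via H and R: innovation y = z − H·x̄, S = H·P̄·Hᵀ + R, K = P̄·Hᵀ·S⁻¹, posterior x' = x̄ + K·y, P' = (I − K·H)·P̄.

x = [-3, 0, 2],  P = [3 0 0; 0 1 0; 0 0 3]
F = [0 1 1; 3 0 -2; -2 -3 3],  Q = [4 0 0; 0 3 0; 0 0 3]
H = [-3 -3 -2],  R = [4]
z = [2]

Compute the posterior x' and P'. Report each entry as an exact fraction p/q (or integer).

x̄ = F·x = [2, -13, 12]
P̄ = F·P·Fᵀ + Q = [8 -6 6; -6 42 -36; 6 -36 51]
y = z − H·x̄ = [-7]
S = H·P̄·Hᵀ + R = [190]
K = P̄·Hᵀ·S⁻¹ = [-9/95; -18/95; -6/95]
x' = x̄ + K·y = [253/95, -1109/95, 1182/95]
P' = (I − K·H)·P̄ = [598/95 -894/95 462/95; -894/95 3342/95 -3636/95; 462/95 -3636/95 4773/95]

x' = [253/95, -1109/95, 1182/95]
P' = [598/95 -894/95 462/95; -894/95 3342/95 -3636/95; 462/95 -3636/95 4773/95]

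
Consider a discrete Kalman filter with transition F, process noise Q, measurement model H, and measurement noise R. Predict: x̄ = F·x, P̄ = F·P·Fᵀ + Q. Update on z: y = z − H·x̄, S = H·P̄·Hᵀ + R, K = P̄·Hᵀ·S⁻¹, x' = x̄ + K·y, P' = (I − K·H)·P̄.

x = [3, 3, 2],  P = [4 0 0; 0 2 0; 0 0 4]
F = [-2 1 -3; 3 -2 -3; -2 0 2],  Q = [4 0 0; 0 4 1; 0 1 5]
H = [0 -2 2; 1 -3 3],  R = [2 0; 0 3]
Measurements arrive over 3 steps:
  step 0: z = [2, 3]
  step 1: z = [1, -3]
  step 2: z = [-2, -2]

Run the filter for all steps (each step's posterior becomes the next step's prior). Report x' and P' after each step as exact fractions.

step 0: x' = [-4770/4603, -31029/9206, -9968/4603], P' = [30564/4603 2799/4603 -3316/4603; 2799/4603 39199/9206 18477/4603; -3316/4603 18477/4603 58493/13809]
step 1: x' = [-318626251/111251841, 161344235/333755523, 216983666/333755523], P' = [695920243/111251841 663612844/333755523 246222130/333755523; 663612844/333755523 4099621351/1001266569 3572052763/1001266569; 246222130/333755523 3572052763/1001266569 3494975017/1001266569]
step 2: x' = [6187736990833/4509138224329, 2588298306921/4509138224329, -2189169427406/4509138224329], P' = [28863610957956/4509138224329 9290225044143/4509138224329 3522216530160/4509138224329; 9290225044143/4509138224329 111663619713565/27054829345974 48518437762279/13527414672987; 3522216530160/4509138224329 48518437762279/13527414672987 47366461887527/13527414672987]

step 0: x̄ = F·x = [-9, -3, -2]
step 0: P̄ = F·P·Fᵀ + Q = [58 8 -8; 8 84 -47; -8 -47 37]
step 0: y = z − H·x̄ = [0, 9]
step 0: S = H·P̄·Hᵀ + R = [862 1258; 1258 1900]
step 0: K = P̄·Hᵀ·S⁻¹ = [-6115/4603 4073/4603; -2245/9206 -379/9206; 3062/13809 -254/13809]
step 0: x' = x̄ + K·y = [-4770/4603, -31029/9206, -9968/4603]
step 0: P' = (I − K·H)·P̄ = [30564/4603 2799/4603 -3316/4603; 2799/4603 39199/9206 18477/4603; -3316/4603 18477/4603 58493/13809]
step 1: x̄ = F·x = [47859/9206, 46623/4603, -10396/4603]
step 1: P̄ = F·P·Fᵀ + Q = [347793/9206 37868/4603 29994/4603; 37868/4603 795189/4603 -398271/4603; 29994/4603 -398271/4603 749369/13809]
step 1: y = z − H·x̄ = [118641/4603, 266637/9206]
step 1: S = H·P̄·Hᵀ + R = [22125866/13809 11033376/4603; 11033376/4603 33428295/9206]
step 1: K = P̄·Hᵀ·S⁻¹ = [-46376746/37083947 278529529/333755523; -58618732/111251841 136044256/1001266569; -8564194/111251841 169144384/1001266569]
step 1: x' = x̄ + K·y = [-318626251/111251841, 161344235/333755523, 216983666/333755523]
step 1: P' = (I − K·H)·P̄ = [695920243/111251841 663612844/333755523 246222130/333755523; 663612844/333755523 4099621351/1001266569 3572052763/1001266569; 246222130/333755523 3572052763/1001266569 3494975017/1001266569]
step 2: x̄ = F·x = [1422150743/333755523, -3841275727/333755523, 2345724838/333755523]
step 2: P̄ = F·P·Fᵀ + Q = [44080917502/1001266569 8111868172/1001266569 8723039888/1001266569; 8111868172/1001266569 113906442268/1001266569 -55009136899/1001266569; 8723039888/1001266569 -55009136899/1001266569 38130030541/1001266569]
step 2: y = z − H·x̄ = [-13041512176/333755523, -20650663484/333755523]
step 2: S = H·P̄·Hᵀ + R = [1050221519566/1001266569 1573550823074/1001266569; 1573550823074/1001266569 2409244466968/1001266569]
step 2: K = P̄·Hᵀ·S⁻¹ = [-5768008513983/4509138224329 3853195138669/4509138224329; -14626744189007/27054829345974 3953705899279/27054829345974; -1151975874752/13527414672987 2370240655408/13527414672987]
step 2: x' = x̄ + K·y = [6187736990833/4509138224329, 2588298306921/4509138224329, -2189169427406/4509138224329]
step 2: P' = (I − K·H)·P̄ = [28863610957956/4509138224329 9290225044143/4509138224329 3522216530160/4509138224329; 9290225044143/4509138224329 111663619713565/27054829345974 48518437762279/13527414672987; 3522216530160/4509138224329 48518437762279/13527414672987 47366461887527/13527414672987]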